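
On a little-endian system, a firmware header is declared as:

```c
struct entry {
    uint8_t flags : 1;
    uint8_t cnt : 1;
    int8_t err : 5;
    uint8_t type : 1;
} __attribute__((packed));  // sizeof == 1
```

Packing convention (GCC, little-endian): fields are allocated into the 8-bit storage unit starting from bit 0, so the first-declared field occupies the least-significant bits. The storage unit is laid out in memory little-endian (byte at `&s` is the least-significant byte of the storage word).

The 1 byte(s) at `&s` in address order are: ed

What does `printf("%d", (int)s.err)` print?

-5

[0]=0xed (little-endian) → word 0xed
flags:1 @ bit 0 → (0xed>>0)&0x1 = 0x1
cnt:1 @ bit 1 → (0xed>>1)&0x1 = 0x0
err:5 @ bit 2 → (0xed>>2)&0x1f = 0x1b  ←
type:1 @ bit 7 → (0xed>>7)&0x1 = 0x1
err signed 5b, MSB=1: 27 - 32 = -5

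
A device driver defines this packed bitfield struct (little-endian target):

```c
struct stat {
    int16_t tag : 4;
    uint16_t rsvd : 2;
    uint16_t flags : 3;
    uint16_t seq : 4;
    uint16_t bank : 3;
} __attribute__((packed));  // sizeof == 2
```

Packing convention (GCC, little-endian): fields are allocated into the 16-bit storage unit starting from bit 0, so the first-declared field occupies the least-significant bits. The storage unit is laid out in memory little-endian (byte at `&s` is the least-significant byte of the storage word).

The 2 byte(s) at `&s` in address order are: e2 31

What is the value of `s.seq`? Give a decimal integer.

[0]=0xe2 [1]=0x31 (little-endian) → word 0x31e2
tag:4 @ bit 0 → (0x31e2>>0)&0xf = 0x2
rsvd:2 @ bit 4 → (0x31e2>>4)&0x3 = 0x2
flags:3 @ bit 6 → (0x31e2>>6)&0x7 = 0x7
seq:4 @ bit 9 → (0x31e2>>9)&0xf = 0x8  ←
bank:3 @ bit 13 → (0x31e2>>13)&0x7 = 0x1

8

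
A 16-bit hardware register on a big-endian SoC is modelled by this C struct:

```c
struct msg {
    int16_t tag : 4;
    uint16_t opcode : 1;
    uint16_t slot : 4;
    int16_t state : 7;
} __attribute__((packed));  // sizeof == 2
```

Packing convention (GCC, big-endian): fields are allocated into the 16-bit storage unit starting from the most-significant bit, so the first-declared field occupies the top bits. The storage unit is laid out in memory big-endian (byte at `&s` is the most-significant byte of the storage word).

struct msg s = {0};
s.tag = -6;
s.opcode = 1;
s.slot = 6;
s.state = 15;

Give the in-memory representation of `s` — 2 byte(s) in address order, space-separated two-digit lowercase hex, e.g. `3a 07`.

[12+:4] tag=-6 & 0xf = 0xa; word=0xa000
[11+:1] opcode=1 & 0x1 = 0x1; word=0xa800
[7+:4] slot=6 & 0xf = 0x6; word=0xab00
[0+:7] state=15 & 0x7f = 0xf; word=0xab0f
word = 0xab0f → big-endian bytes:
  [0]=0xab  [1]=0x0f

ab 0f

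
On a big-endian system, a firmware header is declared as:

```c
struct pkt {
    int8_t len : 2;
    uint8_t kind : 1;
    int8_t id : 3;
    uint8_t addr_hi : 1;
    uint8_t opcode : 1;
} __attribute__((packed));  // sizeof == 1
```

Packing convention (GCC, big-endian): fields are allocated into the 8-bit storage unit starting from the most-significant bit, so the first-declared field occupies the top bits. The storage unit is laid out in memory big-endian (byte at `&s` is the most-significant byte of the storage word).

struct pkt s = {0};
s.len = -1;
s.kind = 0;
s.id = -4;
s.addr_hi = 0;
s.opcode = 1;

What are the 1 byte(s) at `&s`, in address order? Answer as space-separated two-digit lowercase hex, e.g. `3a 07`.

len (2b) val=-1 bits=0x3 at bit 6: 0xc0
kind (1b) val=0 bits=0x0 at bit 5: 0xc0
id (3b) val=-4 bits=0x4 at bit 2: 0xd0
addr_hi (1b) val=0 bits=0x0 at bit 1: 0xd0
opcode (1b) val=1 bits=0x1 at bit 0: 0xd1
word = 0xd1 → big-endian bytes:
  [0]=0xd1

d1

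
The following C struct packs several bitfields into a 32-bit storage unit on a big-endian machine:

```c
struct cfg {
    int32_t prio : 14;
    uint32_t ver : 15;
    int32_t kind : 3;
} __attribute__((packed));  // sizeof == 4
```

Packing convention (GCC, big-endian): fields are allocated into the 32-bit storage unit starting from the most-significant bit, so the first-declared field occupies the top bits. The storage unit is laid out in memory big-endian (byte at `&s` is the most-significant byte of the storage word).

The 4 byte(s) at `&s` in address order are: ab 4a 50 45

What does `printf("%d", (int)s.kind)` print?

-3

[0]=0xab [1]=0x4a [2]=0x50 [3]=0x45 (big-endian) → word 0xab4a5045
prio [18+:14] = (word>>18) & 0x3fff = 10962
ver [3+:15] = (word>>3) & 0x7fff = 18952
kind [0+:3] = (word>>0) & 0x7 = 5  ←
kind signed 3b, MSB=1: 5 - 8 = -3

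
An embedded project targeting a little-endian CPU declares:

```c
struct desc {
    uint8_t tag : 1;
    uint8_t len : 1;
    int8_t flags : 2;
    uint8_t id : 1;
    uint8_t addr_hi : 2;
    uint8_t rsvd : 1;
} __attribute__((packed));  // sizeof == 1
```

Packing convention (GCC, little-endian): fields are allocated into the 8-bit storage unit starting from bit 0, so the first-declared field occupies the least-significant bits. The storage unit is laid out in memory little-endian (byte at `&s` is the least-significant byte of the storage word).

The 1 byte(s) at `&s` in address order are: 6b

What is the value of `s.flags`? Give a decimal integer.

[0]=0x6b (little-endian) → word 0x6b
tag:1 @ bit 0 → (0x6b>>0)&0x1 = 0x1
len:1 @ bit 1 → (0x6b>>1)&0x1 = 0x1
flags:2 @ bit 2 → (0x6b>>2)&0x3 = 0x2  ←
id:1 @ bit 4 → (0x6b>>4)&0x1 = 0x0
addr_hi:2 @ bit 5 → (0x6b>>5)&0x3 = 0x3
rsvd:1 @ bit 7 → (0x6b>>7)&0x1 = 0x0
flags signed 2b, MSB=1: 2 - 4 = -2

-2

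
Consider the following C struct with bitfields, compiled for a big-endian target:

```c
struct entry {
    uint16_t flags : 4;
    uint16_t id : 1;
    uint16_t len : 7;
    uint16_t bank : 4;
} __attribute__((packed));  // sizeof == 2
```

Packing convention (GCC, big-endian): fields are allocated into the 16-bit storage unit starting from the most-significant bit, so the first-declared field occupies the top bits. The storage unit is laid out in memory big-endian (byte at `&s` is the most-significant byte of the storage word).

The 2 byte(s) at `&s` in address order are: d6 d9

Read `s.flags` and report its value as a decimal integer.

[0]=0xd6 [1]=0xd9 (big-endian) → word 0xd6d9
flags:4 @ bit 12 → (0xd6d9>>12)&0xf = 0xd  ←
id:1 @ bit 11 → (0xd6d9>>11)&0x1 = 0x0
len:7 @ bit 4 → (0xd6d9>>4)&0x7f = 0x6d
bank:4 @ bit 0 → (0xd6d9>>0)&0xf = 0x9

13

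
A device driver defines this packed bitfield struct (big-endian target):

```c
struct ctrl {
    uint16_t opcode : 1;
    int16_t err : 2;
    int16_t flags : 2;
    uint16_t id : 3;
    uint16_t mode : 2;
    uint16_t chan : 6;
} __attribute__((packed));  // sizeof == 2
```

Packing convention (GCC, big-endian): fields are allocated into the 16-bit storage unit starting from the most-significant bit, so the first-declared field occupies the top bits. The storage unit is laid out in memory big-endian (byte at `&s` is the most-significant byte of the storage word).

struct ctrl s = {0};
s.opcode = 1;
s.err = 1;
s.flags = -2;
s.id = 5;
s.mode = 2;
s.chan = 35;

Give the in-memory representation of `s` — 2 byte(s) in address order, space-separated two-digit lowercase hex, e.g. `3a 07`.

b5 a3

opcode:1 = 1 → 0x1 << 15 → word 0x8000
err:2 = 1 → 0x1 << 13 → word 0xa000
flags:2 = -2 → 0x2 << 11 → word 0xb000
id:3 = 5 → 0x5 << 8 → word 0xb500
mode:2 = 2 → 0x2 << 6 → word 0xb580
chan:6 = 35 → 0x23 << 0 → word 0xb5a3
word = 0xb5a3 → big-endian bytes:
  [0]=0xb5  [1]=0xa3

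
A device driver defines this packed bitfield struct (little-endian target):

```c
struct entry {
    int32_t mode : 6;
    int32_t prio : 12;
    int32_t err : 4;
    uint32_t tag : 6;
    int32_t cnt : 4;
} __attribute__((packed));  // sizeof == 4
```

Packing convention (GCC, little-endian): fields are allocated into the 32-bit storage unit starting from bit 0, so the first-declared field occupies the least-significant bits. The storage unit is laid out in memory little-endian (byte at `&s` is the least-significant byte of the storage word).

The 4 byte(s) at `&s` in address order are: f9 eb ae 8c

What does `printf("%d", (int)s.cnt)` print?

-8

[0]=0xf9 [1]=0xeb [2]=0xae [3]=0x8c (little-endian) → word 0x8caeebf9
mode:6 @ bit 0 → (0x8caeebf9>>0)&0x3f = 0x39
prio:12 @ bit 6 → (0x8caeebf9>>6)&0xfff = 0xbaf
err:4 @ bit 18 → (0x8caeebf9>>18)&0xf = 0xb
tag:6 @ bit 22 → (0x8caeebf9>>22)&0x3f = 0x32
cnt:4 @ bit 28 → (0x8caeebf9>>28)&0xf = 0x8  ←
cnt signed 4b, MSB=1: 8 - 16 = -8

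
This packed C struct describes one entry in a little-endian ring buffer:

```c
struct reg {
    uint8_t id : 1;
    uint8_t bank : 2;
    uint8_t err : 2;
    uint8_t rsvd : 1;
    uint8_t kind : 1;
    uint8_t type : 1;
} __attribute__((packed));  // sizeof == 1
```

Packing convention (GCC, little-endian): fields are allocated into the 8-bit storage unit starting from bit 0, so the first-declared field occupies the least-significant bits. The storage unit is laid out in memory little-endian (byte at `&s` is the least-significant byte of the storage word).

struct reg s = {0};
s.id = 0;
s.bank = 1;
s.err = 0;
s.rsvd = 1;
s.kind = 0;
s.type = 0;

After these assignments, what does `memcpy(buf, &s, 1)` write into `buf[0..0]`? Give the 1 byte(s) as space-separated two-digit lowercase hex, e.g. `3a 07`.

22

[0+:1] id=0 & 0x1 = 0x0; word=0x00
[1+:2] bank=1 & 0x3 = 0x1; word=0x02
[3+:2] err=0 & 0x3 = 0x0; word=0x02
[5+:1] rsvd=1 & 0x1 = 0x1; word=0x22
[6+:1] kind=0 & 0x1 = 0x0; word=0x22
[7+:1] type=0 & 0x1 = 0x0; word=0x22
word = 0x22 → little-endian bytes:
  [0]=0x22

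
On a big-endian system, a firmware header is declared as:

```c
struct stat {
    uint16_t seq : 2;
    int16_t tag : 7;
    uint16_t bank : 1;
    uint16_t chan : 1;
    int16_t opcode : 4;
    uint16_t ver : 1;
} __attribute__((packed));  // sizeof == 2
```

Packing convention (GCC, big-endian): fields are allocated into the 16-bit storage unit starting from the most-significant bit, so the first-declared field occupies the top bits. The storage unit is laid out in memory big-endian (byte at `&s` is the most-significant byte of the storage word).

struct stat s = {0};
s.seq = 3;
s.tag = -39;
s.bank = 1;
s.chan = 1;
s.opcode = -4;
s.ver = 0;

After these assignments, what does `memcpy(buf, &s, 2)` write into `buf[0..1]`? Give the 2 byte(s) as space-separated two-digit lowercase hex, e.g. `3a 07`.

seq:2 = 3 → 0x3 << 14 → word 0xc000
tag:7 = -39 → 0x59 << 7 → word 0xec80
bank:1 = 1 → 0x1 << 6 → word 0xecc0
chan:1 = 1 → 0x1 << 5 → word 0xece0
opcode:4 = -4 → 0xc << 1 → word 0xecf8
ver:1 = 0 → 0x0 << 0 → word 0xecf8
word = 0xecf8 → big-endian bytes:
  [0]=0xec  [1]=0xf8

ec f8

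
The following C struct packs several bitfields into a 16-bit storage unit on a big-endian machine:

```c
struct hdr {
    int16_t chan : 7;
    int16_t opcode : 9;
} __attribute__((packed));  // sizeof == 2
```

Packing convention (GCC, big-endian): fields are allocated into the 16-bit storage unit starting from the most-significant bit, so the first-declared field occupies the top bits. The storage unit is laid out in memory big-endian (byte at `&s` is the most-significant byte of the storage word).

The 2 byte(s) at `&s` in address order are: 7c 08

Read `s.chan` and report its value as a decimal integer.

[0]=0x7c [1]=0x08 (big-endian) → word 0x7c08
chan:7 @ bit 9 → (0x7c08>>9)&0x7f = 0x3e  ←
opcode:9 @ bit 0 → (0x7c08>>0)&0x1ff = 0x8
chan signed 7b, MSB=0: value = 62

62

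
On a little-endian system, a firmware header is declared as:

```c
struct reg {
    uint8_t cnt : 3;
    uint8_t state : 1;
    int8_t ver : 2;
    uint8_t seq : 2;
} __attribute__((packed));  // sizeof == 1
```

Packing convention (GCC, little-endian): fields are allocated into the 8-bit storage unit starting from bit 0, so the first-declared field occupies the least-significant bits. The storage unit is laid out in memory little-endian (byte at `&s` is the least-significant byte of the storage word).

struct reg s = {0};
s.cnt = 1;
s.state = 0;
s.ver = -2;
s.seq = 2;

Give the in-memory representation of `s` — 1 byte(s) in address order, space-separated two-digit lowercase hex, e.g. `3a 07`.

cnt (3b) val=1 bits=0x1 at bit 0: 0x01
state (1b) val=0 bits=0x0 at bit 3: 0x01
ver (2b) val=-2 bits=0x2 at bit 4: 0x21
seq (2b) val=2 bits=0x2 at bit 6: 0xa1
word = 0xa1 → little-endian bytes:
  [0]=0xa1

a1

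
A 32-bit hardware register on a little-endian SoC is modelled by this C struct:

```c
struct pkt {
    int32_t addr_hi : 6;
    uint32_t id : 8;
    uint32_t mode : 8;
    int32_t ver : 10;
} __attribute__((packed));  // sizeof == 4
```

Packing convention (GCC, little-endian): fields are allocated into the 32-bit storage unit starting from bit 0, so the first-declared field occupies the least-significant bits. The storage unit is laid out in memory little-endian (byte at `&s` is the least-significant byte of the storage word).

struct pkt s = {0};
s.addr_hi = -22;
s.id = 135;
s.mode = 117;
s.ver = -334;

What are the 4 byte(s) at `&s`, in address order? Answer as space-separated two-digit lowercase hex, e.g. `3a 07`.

[0+:6] addr_hi=-22 & 0x3f = 0x2a; word=0x0000002a
[6+:8] id=135 & 0xff = 0x87; word=0x000021ea
[14+:8] mode=117 & 0xff = 0x75; word=0x001d61ea
[22+:10] ver=-334 & 0x3ff = 0x2b2; word=0xac9d61ea
word = 0xac9d61ea → little-endian bytes:
  [0]=0xea  [1]=0x61  [2]=0x9d  [3]=0xac

ea 61 9d ac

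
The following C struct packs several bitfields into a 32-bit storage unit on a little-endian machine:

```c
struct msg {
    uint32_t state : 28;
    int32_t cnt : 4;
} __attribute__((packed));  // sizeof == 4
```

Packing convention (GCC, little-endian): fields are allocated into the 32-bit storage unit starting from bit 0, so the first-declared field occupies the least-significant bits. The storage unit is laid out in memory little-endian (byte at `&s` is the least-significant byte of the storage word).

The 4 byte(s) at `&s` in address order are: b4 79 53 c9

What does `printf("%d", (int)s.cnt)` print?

-4

[0]=0xb4 [1]=0x79 [2]=0x53 [3]=0xc9 (little-endian) → word 0xc95379b4
state [0+:28] = (word>>0) & 0xfffffff = 156465588
cnt [28+:4] = (word>>28) & 0xf = 12  ←
cnt signed 4b, MSB=1: 12 - 16 = -4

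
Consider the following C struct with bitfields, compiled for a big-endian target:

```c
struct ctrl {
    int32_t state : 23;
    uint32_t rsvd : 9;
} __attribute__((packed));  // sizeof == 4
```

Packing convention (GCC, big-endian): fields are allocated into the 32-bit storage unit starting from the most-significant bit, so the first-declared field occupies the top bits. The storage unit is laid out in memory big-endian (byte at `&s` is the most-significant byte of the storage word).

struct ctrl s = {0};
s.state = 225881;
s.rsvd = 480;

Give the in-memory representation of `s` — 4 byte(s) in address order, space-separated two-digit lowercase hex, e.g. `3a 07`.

06 e4 b3 e0

[9+:23] state=225881 & 0x7fffff = 0x37259; word=0x06e4b200
[0+:9] rsvd=480 & 0x1ff = 0x1e0; word=0x06e4b3e0
word = 0x06e4b3e0 → big-endian bytes:
  [0]=0x06  [1]=0xe4  [2]=0xb3  [3]=0xe0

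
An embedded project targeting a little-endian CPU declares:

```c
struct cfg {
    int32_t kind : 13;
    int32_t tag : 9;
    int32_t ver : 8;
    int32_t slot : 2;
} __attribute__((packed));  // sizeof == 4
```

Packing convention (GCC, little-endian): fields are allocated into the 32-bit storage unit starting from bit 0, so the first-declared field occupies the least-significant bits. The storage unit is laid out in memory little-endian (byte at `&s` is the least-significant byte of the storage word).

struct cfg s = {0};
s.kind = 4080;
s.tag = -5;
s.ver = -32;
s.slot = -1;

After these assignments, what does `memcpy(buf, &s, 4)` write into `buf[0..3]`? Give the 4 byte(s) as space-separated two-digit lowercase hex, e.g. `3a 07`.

[0+:13] kind=4080 & 0x1fff = 0xff0; word=0x00000ff0
[13+:9] tag=-5 & 0x1ff = 0x1fb; word=0x003f6ff0
[22+:8] ver=-32 & 0xff = 0xe0; word=0x383f6ff0
[30+:2] slot=-1 & 0x3 = 0x3; word=0xf83f6ff0
word = 0xf83f6ff0 → little-endian bytes:
  [0]=0xf0  [1]=0x6f  [2]=0x3f  [3]=0xf8

f0 6f 3f f8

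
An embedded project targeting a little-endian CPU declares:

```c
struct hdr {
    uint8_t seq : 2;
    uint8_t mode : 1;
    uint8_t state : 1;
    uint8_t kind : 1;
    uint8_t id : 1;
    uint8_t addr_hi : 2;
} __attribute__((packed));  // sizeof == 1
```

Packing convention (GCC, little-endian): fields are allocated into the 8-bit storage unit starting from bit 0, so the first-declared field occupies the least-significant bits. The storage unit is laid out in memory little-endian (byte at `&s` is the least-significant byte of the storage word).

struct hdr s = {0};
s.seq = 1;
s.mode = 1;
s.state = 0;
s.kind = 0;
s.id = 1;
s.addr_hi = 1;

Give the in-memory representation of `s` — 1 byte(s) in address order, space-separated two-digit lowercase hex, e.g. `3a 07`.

[0+:2] seq=1 & 0x3 = 0x1; word=0x01
[2+:1] mode=1 & 0x1 = 0x1; word=0x05
[3+:1] state=0 & 0x1 = 0x0; word=0x05
[4+:1] kind=0 & 0x1 = 0x0; word=0x05
[5+:1] id=1 & 0x1 = 0x1; word=0x25
[6+:2] addr_hi=1 & 0x3 = 0x1; word=0x65
word = 0x65 → little-endian bytes:
  [0]=0x65

65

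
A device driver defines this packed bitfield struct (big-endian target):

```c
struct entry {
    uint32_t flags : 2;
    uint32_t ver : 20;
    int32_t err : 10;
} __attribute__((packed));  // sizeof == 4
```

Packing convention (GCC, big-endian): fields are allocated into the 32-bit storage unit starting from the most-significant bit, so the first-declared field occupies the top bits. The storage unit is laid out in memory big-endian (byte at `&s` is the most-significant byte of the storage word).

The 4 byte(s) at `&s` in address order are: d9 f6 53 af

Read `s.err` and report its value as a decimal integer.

-81

[0]=0xd9 [1]=0xf6 [2]=0x53 [3]=0xaf (big-endian) → word 0xd9f653af
flags [30+:2] = (word>>30) & 0x3 = 3
ver [10+:20] = (word>>10) & 0xfffff = 425364
err [0+:10] = (word>>0) & 0x3ff = 943  ←
err signed 10b, MSB=1: 943 - 1024 = -81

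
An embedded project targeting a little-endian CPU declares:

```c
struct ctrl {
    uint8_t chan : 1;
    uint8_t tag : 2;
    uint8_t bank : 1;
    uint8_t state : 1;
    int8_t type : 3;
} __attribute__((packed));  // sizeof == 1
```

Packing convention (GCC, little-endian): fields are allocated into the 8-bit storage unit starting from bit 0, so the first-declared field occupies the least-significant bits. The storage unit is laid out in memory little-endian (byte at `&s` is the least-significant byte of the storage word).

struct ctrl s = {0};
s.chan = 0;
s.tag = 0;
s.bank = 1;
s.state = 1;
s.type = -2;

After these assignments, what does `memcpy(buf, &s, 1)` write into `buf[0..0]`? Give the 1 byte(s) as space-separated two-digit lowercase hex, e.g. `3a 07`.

[0+:1] chan=0 & 0x1 = 0x0; word=0x00
[1+:2] tag=0 & 0x3 = 0x0; word=0x00
[3+:1] bank=1 & 0x1 = 0x1; word=0x08
[4+:1] state=1 & 0x1 = 0x1; word=0x18
[5+:3] type=-2 & 0x7 = 0x6; word=0xd8
word = 0xd8 → little-endian bytes:
  [0]=0xd8

d8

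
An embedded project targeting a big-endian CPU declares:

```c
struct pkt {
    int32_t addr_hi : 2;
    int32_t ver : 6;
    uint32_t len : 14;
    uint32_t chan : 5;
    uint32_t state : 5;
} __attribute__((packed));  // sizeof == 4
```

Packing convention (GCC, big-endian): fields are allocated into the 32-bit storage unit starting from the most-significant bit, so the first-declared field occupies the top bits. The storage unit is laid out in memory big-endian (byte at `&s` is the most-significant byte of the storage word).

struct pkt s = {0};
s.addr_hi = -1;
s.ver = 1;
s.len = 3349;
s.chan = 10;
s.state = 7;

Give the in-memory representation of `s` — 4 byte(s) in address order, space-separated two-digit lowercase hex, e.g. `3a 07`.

addr_hi (2b) val=-1 bits=0x3 at bit 30: 0xc0000000
ver (6b) val=1 bits=0x1 at bit 24: 0xc1000000
len (14b) val=3349 bits=0xd15 at bit 10: 0xc1345400
chan (5b) val=10 bits=0xa at bit 5: 0xc1345540
state (5b) val=7 bits=0x7 at bit 0: 0xc1345547
word = 0xc1345547 → big-endian bytes:
  [0]=0xc1  [1]=0x34  [2]=0x55  [3]=0x47

c1 34 55 47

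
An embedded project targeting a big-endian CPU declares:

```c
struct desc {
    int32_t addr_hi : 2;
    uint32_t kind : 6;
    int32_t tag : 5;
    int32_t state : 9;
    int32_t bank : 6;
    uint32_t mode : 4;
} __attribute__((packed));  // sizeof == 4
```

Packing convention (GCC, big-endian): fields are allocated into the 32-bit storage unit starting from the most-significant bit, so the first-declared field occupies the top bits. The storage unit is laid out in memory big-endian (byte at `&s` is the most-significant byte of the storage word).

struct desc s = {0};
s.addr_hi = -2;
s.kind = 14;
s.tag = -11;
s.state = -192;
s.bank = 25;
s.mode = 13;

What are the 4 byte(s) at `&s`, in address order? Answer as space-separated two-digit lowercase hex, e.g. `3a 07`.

8e ad 01 9d

addr_hi (2b) val=-2 bits=0x2 at bit 30: 0x80000000
kind (6b) val=14 bits=0xe at bit 24: 0x8e000000
tag (5b) val=-11 bits=0x15 at bit 19: 0x8ea80000
state (9b) val=-192 bits=0x140 at bit 10: 0x8ead0000
bank (6b) val=25 bits=0x19 at bit 4: 0x8ead0190
mode (4b) val=13 bits=0xd at bit 0: 0x8ead019d
word = 0x8ead019d → big-endian bytes:
  [0]=0x8e  [1]=0xad  [2]=0x01  [3]=0x9d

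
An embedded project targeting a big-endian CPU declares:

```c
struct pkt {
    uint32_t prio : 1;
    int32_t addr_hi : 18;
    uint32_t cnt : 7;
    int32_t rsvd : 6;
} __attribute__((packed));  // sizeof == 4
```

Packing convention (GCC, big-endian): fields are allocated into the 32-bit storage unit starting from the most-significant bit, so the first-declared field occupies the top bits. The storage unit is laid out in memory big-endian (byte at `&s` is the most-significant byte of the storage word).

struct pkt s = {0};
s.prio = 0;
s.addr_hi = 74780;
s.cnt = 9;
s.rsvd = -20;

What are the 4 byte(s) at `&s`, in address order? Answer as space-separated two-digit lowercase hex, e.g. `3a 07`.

[31+:1] prio=0 & 0x1 = 0x0; word=0x00000000
[13+:18] addr_hi=74780 & 0x3ffff = 0x1241c; word=0x24838000
[6+:7] cnt=9 & 0x7f = 0x9; word=0x24838240
[0+:6] rsvd=-20 & 0x3f = 0x2c; word=0x2483826c
word = 0x2483826c → big-endian bytes:
  [0]=0x24  [1]=0x83  [2]=0x82  [3]=0x6c

24 83 82 6c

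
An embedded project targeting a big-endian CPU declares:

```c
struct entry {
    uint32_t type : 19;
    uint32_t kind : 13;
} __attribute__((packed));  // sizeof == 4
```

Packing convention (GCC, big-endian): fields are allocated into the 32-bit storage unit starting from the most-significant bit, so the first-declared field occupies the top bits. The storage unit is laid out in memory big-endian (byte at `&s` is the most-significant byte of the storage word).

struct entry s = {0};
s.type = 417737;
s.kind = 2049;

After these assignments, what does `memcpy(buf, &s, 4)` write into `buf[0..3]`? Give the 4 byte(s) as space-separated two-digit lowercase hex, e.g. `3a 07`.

cb f9 28 01

type (19b) val=417737 bits=0x65fc9 at bit 13: 0xcbf92000
kind (13b) val=2049 bits=0x801 at bit 0: 0xcbf92801
word = 0xcbf92801 → big-endian bytes:
  [0]=0xcb  [1]=0xf9  [2]=0x28  [3]=0x01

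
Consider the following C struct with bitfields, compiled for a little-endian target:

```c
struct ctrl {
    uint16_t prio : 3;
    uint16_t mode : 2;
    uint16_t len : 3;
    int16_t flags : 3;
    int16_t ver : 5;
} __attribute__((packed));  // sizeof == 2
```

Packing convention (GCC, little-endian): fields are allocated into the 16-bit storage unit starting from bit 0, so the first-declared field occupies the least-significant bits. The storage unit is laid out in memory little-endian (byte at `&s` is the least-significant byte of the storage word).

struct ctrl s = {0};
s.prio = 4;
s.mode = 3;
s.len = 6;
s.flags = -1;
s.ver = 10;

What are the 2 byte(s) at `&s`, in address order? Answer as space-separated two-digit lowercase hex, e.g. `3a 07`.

[0+:3] prio=4 & 0x7 = 0x4; word=0x0004
[3+:2] mode=3 & 0x3 = 0x3; word=0x001c
[5+:3] len=6 & 0x7 = 0x6; word=0x00dc
[8+:3] flags=-1 & 0x7 = 0x7; word=0x07dc
[11+:5] ver=10 & 0x1f = 0xa; word=0x57dc
word = 0x57dc → little-endian bytes:
  [0]=0xdc  [1]=0x57

dc 57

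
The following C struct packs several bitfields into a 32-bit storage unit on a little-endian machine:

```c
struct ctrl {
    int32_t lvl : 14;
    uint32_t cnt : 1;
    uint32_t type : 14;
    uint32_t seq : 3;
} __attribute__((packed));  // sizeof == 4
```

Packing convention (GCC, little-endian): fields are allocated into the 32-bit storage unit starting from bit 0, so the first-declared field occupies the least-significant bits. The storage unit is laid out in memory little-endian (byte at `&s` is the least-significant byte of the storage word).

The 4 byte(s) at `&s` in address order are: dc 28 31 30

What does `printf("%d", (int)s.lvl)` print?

-5924

[0]=0xdc [1]=0x28 [2]=0x31 [3]=0x30 (little-endian) → word 0x303128dc
lvl:14 @ bit 0 → (0x303128dc>>0)&0x3fff = 0x28dc  ←
cnt:1 @ bit 14 → (0x303128dc>>14)&0x1 = 0x0
type:14 @ bit 15 → (0x303128dc>>15)&0x3fff = 0x2062
seq:3 @ bit 29 → (0x303128dc>>29)&0x7 = 0x1
lvl signed 14b, MSB=1: 10460 - 16384 = -5924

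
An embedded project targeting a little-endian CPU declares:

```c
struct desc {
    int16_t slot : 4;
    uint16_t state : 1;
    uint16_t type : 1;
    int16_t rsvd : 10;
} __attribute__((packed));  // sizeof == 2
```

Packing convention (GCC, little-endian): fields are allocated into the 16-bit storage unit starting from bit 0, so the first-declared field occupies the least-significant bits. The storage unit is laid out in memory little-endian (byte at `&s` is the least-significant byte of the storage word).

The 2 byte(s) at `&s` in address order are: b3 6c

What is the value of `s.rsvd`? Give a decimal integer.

434

[0]=0xb3 [1]=0x6c (little-endian) → word 0x6cb3
slot:4 @ bit 0 → (0x6cb3>>0)&0xf = 0x3
state:1 @ bit 4 → (0x6cb3>>4)&0x1 = 0x1
type:1 @ bit 5 → (0x6cb3>>5)&0x1 = 0x1
rsvd:10 @ bit 6 → (0x6cb3>>6)&0x3ff = 0x1b2  ←
rsvd signed 10b, MSB=0: value = 434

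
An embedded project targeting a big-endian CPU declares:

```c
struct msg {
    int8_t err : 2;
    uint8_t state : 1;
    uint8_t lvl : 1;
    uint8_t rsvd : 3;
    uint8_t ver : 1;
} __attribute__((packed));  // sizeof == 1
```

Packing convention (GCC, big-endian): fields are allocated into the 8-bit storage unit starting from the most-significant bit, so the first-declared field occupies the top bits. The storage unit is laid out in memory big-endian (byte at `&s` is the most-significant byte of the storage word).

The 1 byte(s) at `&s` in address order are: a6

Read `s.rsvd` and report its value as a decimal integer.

3

[0]=0xa6 (big-endian) → word 0xa6
err:2 @ bit 6 → (0xa6>>6)&0x3 = 0x2
state:1 @ bit 5 → (0xa6>>5)&0x1 = 0x1
lvl:1 @ bit 4 → (0xa6>>4)&0x1 = 0x0
rsvd:3 @ bit 1 → (0xa6>>1)&0x7 = 0x3  ←
ver:1 @ bit 0 → (0xa6>>0)&0x1 = 0x0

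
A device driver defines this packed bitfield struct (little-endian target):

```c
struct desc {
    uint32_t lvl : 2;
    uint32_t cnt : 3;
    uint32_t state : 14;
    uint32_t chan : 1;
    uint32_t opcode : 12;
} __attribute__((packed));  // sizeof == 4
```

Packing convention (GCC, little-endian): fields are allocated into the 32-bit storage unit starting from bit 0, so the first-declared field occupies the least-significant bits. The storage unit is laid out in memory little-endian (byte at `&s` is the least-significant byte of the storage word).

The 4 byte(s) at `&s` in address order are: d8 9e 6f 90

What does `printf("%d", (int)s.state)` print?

[0]=0xd8 [1]=0x9e [2]=0x6f [3]=0x90 (little-endian) → word 0x906f9ed8
lvl:2 @ bit 0 → (0x906f9ed8>>0)&0x3 = 0x0
cnt:3 @ bit 2 → (0x906f9ed8>>2)&0x7 = 0x6
state:14 @ bit 5 → (0x906f9ed8>>5)&0x3fff = 0x3cf6  ←
chan:1 @ bit 19 → (0x906f9ed8>>19)&0x1 = 0x1
opcode:12 @ bit 20 → (0x906f9ed8>>20)&0xfff = 0x906

15606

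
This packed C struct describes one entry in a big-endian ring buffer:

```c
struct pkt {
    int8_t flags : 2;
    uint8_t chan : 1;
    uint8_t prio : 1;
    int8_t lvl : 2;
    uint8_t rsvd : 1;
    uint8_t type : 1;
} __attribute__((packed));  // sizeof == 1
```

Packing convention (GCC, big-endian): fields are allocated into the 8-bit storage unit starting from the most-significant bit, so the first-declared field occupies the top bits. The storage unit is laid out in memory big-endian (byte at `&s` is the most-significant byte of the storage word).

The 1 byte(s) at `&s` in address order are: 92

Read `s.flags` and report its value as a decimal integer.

-2

[0]=0x92 (big-endian) → word 0x92
flags:2 @ bit 6 → (0x92>>6)&0x3 = 0x2  ←
chan:1 @ bit 5 → (0x92>>5)&0x1 = 0x0
prio:1 @ bit 4 → (0x92>>4)&0x1 = 0x1
lvl:2 @ bit 2 → (0x92>>2)&0x3 = 0x0
rsvd:1 @ bit 1 → (0x92>>1)&0x1 = 0x1
type:1 @ bit 0 → (0x92>>0)&0x1 = 0x0
flags signed 2b, MSB=1: 2 - 4 = -2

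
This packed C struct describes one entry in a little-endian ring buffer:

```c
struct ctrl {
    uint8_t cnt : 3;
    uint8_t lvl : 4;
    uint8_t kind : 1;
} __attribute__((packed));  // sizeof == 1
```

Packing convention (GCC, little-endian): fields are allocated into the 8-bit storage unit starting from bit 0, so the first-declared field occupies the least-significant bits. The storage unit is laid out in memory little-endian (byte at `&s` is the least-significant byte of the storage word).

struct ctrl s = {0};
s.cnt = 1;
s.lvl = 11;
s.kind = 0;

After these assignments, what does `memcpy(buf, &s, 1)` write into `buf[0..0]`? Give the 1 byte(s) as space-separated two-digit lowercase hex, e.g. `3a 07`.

59

cnt (3b) val=1 bits=0x1 at bit 0: 0x01
lvl (4b) val=11 bits=0xb at bit 3: 0x59
kind (1b) val=0 bits=0x0 at bit 7: 0x59
word = 0x59 → little-endian bytes:
  [0]=0x59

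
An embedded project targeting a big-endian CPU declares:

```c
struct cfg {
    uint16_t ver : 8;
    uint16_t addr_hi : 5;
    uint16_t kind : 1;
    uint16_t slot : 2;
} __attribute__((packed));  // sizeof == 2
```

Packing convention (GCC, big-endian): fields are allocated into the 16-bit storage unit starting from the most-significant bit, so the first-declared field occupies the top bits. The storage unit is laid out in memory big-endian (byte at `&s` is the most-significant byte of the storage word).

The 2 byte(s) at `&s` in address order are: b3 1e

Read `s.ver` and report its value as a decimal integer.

179

[0]=0xb3 [1]=0x1e (big-endian) → word 0xb31e
ver:8 @ bit 8 → (0xb31e>>8)&0xff = 0xb3  ←
addr_hi:5 @ bit 3 → (0xb31e>>3)&0x1f = 0x3
kind:1 @ bit 2 → (0xb31e>>2)&0x1 = 0x1
slot:2 @ bit 0 → (0xb31e>>0)&0x3 = 0x2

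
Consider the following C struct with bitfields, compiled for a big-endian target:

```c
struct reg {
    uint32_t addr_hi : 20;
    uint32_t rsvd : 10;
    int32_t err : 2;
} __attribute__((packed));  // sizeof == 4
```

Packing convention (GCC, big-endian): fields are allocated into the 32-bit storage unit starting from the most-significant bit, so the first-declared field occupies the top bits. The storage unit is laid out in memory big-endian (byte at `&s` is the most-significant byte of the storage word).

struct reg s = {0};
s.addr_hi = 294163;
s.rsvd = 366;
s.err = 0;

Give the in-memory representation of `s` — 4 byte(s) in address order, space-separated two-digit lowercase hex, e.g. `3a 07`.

[12+:20] addr_hi=294163 & 0xfffff = 0x47d13; word=0x47d13000
[2+:10] rsvd=366 & 0x3ff = 0x16e; word=0x47d135b8
[0+:2] err=0 & 0x3 = 0x0; word=0x47d135b8
word = 0x47d135b8 → big-endian bytes:
  [0]=0x47  [1]=0xd1  [2]=0x35  [3]=0xb8

47 d1 35 b8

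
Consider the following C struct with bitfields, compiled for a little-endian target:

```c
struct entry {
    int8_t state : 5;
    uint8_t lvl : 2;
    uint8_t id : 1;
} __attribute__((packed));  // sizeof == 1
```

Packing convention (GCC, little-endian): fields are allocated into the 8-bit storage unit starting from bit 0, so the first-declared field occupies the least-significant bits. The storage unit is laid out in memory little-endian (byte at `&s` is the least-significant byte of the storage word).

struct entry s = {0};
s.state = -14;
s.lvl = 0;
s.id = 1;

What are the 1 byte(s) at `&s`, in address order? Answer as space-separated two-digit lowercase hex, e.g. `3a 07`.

state:5 = -14 → 0x12 << 0 → word 0x12
lvl:2 = 0 → 0x0 << 5 → word 0x12
id:1 = 1 → 0x1 << 7 → word 0x92
word = 0x92 → little-endian bytes:
  [0]=0x92

92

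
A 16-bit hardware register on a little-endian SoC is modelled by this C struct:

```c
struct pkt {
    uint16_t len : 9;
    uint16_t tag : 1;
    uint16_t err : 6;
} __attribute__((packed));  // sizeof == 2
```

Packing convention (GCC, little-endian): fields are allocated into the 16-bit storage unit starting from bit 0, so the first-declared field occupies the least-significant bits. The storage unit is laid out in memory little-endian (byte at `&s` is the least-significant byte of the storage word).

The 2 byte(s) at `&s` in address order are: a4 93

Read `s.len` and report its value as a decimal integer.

[0]=0xa4 [1]=0x93 (little-endian) → word 0x93a4
len [0+:9] = (word>>0) & 0x1ff = 420  ←
tag [9+:1] = (word>>9) & 0x1 = 1
err [10+:6] = (word>>10) & 0x3f = 36

420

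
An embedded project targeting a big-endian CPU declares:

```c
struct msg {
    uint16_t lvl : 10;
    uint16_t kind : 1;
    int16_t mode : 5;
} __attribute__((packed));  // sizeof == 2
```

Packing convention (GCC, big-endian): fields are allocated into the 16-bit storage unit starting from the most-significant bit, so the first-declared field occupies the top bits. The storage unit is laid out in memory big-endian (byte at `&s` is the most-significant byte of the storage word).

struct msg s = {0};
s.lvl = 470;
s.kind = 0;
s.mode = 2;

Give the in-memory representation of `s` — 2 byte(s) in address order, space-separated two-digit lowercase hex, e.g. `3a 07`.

75 82

lvl:10 = 470 → 0x1d6 << 6 → word 0x7580
kind:1 = 0 → 0x0 << 5 → word 0x7580
mode:5 = 2 → 0x2 << 0 → word 0x7582
word = 0x7582 → big-endian bytes:
  [0]=0x75  [1]=0x82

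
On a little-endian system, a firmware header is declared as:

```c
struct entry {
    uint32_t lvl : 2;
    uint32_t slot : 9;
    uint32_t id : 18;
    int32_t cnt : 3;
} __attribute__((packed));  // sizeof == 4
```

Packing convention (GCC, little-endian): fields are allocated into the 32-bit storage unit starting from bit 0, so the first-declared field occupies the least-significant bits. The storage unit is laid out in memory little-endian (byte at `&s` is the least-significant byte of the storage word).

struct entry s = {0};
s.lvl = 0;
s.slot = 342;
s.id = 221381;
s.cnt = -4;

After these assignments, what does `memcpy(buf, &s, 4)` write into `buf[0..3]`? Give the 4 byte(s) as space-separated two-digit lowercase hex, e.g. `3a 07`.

58 2d 06 9b

lvl (2b) val=0 bits=0x0 at bit 0: 0x00000000
slot (9b) val=342 bits=0x156 at bit 2: 0x00000558
id (18b) val=221381 bits=0x360c5 at bit 11: 0x1b062d58
cnt (3b) val=-4 bits=0x4 at bit 29: 0x9b062d58
word = 0x9b062d58 → little-endian bytes:
  [0]=0x58  [1]=0x2d  [2]=0x06  [3]=0x9b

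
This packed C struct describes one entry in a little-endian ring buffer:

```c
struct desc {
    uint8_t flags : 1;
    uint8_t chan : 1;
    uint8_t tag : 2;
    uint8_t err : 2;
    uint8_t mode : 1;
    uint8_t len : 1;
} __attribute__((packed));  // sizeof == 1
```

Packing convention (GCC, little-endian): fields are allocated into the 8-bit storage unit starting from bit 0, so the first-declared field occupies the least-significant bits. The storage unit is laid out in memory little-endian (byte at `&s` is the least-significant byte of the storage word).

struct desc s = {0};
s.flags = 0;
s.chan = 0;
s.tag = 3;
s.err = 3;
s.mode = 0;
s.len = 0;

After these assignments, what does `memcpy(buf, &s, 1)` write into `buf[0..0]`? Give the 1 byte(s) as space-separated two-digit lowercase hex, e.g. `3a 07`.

3c

flags:1 = 0 → 0x0 << 0 → word 0x00
chan:1 = 0 → 0x0 << 1 → word 0x00
tag:2 = 3 → 0x3 << 2 → word 0x0c
err:2 = 3 → 0x3 << 4 → word 0x3c
mode:1 = 0 → 0x0 << 6 → word 0x3c
len:1 = 0 → 0x0 << 7 → word 0x3c
word = 0x3c → little-endian bytes:
  [0]=0x3c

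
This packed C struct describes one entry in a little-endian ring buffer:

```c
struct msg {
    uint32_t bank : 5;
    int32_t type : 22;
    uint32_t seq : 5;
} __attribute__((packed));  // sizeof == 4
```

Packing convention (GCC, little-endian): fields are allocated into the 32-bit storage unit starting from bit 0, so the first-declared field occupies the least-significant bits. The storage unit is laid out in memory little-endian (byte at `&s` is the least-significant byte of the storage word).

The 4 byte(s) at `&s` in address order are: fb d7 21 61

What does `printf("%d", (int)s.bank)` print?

27

[0]=0xfb [1]=0xd7 [2]=0x21 [3]=0x61 (little-endian) → word 0x6121d7fb
bank:5 @ bit 0 → (0x6121d7fb>>0)&0x1f = 0x1b  ←
type:22 @ bit 5 → (0x6121d7fb>>5)&0x3fffff = 0x90ebf
seq:5 @ bit 27 → (0x6121d7fb>>27)&0x1f = 0xc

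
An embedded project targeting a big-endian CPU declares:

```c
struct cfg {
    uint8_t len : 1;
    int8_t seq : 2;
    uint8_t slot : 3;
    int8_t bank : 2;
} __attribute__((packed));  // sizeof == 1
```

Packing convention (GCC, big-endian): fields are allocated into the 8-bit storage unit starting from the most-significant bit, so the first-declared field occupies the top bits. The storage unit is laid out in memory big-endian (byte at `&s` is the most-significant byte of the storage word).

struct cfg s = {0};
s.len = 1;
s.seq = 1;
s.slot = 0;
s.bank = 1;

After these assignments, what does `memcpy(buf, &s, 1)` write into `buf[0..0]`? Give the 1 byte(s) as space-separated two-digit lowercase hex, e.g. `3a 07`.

[7+:1] len=1 & 0x1 = 0x1; word=0x80
[5+:2] seq=1 & 0x3 = 0x1; word=0xa0
[2+:3] slot=0 & 0x7 = 0x0; word=0xa0
[0+:2] bank=1 & 0x3 = 0x1; word=0xa1
word = 0xa1 → big-endian bytes:
  [0]=0xa1

a1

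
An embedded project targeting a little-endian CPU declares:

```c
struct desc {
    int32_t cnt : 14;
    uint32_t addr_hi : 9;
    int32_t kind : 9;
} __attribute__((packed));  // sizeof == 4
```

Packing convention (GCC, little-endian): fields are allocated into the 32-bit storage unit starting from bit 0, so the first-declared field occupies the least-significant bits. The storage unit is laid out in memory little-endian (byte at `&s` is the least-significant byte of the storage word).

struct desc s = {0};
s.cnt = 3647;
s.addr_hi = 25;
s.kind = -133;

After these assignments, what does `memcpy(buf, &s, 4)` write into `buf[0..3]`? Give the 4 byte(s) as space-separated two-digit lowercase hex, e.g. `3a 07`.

3f 4e 86 bd

cnt:14 = 3647 → 0xe3f << 0 → word 0x00000e3f
addr_hi:9 = 25 → 0x19 << 14 → word 0x00064e3f
kind:9 = -133 → 0x17b << 23 → word 0xbd864e3f
word = 0xbd864e3f → little-endian bytes:
  [0]=0x3f  [1]=0x4e  [2]=0x86  [3]=0xbd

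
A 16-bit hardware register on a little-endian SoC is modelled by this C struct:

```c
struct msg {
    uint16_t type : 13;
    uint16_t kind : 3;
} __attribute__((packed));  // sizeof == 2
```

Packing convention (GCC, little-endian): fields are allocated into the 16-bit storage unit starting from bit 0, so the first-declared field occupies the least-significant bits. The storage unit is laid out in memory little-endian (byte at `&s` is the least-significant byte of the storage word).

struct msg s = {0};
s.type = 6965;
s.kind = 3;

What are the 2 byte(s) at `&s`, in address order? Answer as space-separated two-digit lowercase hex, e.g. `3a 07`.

[0+:13] type=6965 & 0x1fff = 0x1b35; word=0x1b35
[13+:3] kind=3 & 0x7 = 0x3; word=0x7b35
word = 0x7b35 → little-endian bytes:
  [0]=0x35  [1]=0x7b

35 7b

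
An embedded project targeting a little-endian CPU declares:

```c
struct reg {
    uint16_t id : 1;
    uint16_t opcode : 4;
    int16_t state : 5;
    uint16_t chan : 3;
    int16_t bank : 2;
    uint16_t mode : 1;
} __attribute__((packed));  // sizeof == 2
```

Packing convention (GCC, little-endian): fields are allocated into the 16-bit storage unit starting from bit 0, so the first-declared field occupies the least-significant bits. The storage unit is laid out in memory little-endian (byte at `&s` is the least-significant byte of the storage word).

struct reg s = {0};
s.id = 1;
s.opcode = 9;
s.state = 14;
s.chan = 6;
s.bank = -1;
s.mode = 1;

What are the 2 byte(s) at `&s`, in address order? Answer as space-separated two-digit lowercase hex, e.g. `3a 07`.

d3 f9

id (1b) val=1 bits=0x1 at bit 0: 0x0001
opcode (4b) val=9 bits=0x9 at bit 1: 0x0013
state (5b) val=14 bits=0xe at bit 5: 0x01d3
chan (3b) val=6 bits=0x6 at bit 10: 0x19d3
bank (2b) val=-1 bits=0x3 at bit 13: 0x79d3
mode (1b) val=1 bits=0x1 at bit 15: 0xf9d3
word = 0xf9d3 → little-endian bytes:
  [0]=0xd3  [1]=0xf9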